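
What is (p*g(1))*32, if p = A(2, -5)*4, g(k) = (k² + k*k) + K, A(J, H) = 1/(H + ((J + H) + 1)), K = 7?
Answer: -1152/7 ≈ -164.57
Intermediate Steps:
A(J, H) = 1/(1 + J + 2*H) (A(J, H) = 1/(H + ((H + J) + 1)) = 1/(H + (1 + H + J)) = 1/(1 + J + 2*H))
g(k) = 7 + 2*k² (g(k) = (k² + k*k) + 7 = (k² + k²) + 7 = 2*k² + 7 = 7 + 2*k²)
p = -4/7 (p = 4/(1 + 2 + 2*(-5)) = 4/(1 + 2 - 10) = 4/(-7) = -⅐*4 = -4/7 ≈ -0.57143)
(p*g(1))*32 = -4*(7 + 2*1²)/7*32 = -4*(7 + 2*1)/7*32 = -4*(7 + 2)/7*32 = -4/7*9*32 = -36/7*32 = -1152/7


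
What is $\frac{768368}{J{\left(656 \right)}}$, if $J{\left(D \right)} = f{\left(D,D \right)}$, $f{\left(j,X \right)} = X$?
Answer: $\frac{48023}{41} \approx 1171.3$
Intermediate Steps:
$J{\left(D \right)} = D$
$\frac{768368}{J{\left(656 \right)}} = \frac{768368}{656} = 768368 \cdot \frac{1}{656} = \frac{48023}{41}$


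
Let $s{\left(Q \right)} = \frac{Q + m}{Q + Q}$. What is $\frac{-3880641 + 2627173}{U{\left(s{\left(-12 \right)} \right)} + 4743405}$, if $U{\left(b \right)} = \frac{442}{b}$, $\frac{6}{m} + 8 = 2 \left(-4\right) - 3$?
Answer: $- \frac{3760404}{14232799} \approx -0.26421$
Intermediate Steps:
$m = - \frac{6}{19}$ ($m = \frac{6}{-8 + \left(2 \left(-4\right) - 3\right)} = \frac{6}{-8 - 11} = \frac{6}{-19} = 6 \left(- \frac{1}{19}\right) = - \frac{6}{19} \approx -0.31579$)
$s{\left(Q \right)} = \frac{- \frac{6}{19} + Q}{2 Q}$ ($s{\left(Q \right)} = \frac{Q - \frac{6}{19}}{Q + Q} = \frac{- \frac{6}{19} + Q}{2 Q}$)
$\frac{-3880641 + 2627173}{U{\left(s{\left(-12 \right)} \right)} + 4743405} = \frac{-3880641 + 2627173}{\frac{442}{\frac{1}{38} \frac{1}{-12} \left(-6 + 19 \left(-12\right)\right)} + 4743405} = - \frac{1253468}{\frac{442}{\frac{1}{38} \left(- \frac{1}{12}\right) \left(-6 - 228\right)} + 4743405} = - \frac{1253468}{\frac{442}{\frac{1}{38} \left(- \frac{1}{12}\right) \left(-234\right)} + 4743405} = - \frac{1253468}{\frac{442}{\frac{39}{76}} + 4743405} = - \frac{1253468}{442 \cdot \frac{76}{39} + 4743405} = - \frac{1253468}{\frac{2584}{3} + 4743405} = - \frac{1253468}{\frac{14232799}{3}} = \left(-1253468\right) \frac{3}{14232799} = - \frac{3760404}{14232799}$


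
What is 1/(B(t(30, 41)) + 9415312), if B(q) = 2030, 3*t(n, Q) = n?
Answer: 1/9417342 ≈ 1.0619e-7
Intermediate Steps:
t(n, Q) = n/3
1/(B(t(30, 41)) + 9415312) = 1/(2030 + 9415312) = 1/9417342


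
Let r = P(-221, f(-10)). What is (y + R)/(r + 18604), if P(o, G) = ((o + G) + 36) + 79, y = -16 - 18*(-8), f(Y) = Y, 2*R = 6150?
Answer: 3203/18488 ≈ 0.17325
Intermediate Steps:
R = 3075 (R = (½)*6150 = 3075)
y = 128 (y = -16 + 144 = 128)
P(o, G) = 115 + G + o (P(o, G) = ((G + o) + 36) + 79 = (36 + G + o) + 79 = 115 + G + o)
r = -116 (r = 115 - 10 - 221 = -116)
(y + R)/(r + 18604) = (128 + 3075)/(-116 + 18604) = 3203/18488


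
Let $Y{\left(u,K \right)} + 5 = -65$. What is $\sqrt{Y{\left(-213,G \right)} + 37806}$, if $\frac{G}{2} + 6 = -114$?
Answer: $2 \sqrt{9434} \approx 194.26$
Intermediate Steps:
$G = -240$ ($G = -12 + 2 \left(-114\right) = -12 - 228 = -240$)
$Y{\left(u,K \right)} = -70$ ($Y{\left(u,K \right)} = -5 - 65 = -70$)
$\sqrt{Y{\left(-213,G \right)} + 37806} = \sqrt{-70 + 37806} = \sqrt{37736} = 2 \sqrt{9434}$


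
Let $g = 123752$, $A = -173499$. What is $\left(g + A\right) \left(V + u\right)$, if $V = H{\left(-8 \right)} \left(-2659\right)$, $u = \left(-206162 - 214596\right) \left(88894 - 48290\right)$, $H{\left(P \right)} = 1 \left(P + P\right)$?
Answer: $849898407332136$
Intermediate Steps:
$H{\left(P \right)} = 2 P$ ($H{\left(P \right)} = 1 \cdot 2 P = 2 P$)
$u = -17084457832$ ($u = \left(-420758\right) 40604 = -17084457832$)
$V = 42544$ ($V = 2 \left(-8\right) \left(-2659\right) = \left(-16\right) \left(-2659\right) = 42544$)
$\left(g + A\right) \left(V + u\right) = \left(123752 - 173499\right) \left(42544 - 17084457832\right) = \left(-49747\right) \left(-17084415288\right) = 849898407332136$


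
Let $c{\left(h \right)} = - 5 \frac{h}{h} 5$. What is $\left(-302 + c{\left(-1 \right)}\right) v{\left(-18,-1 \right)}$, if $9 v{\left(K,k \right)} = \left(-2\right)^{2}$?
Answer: $- \frac{436}{3} \approx -145.33$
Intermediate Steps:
$v{\left(K,k \right)} = \frac{4}{9}$ ($v{\left(K,k \right)} = \frac{\left(-2\right)^{2}}{9} = \frac{1}{9} \cdot 4 = \frac{4}{9}$)
$c{\left(h \right)} = -25$ ($c{\left(h \right)} = \left(-5\right) 1 \cdot 5 = \left(-5\right) 5 = -25$)
$\left(-302 + c{\left(-1 \right)}\right) v{\left(-18,-1 \right)} = \left(-302 - 25\right) \frac{4}{9} = \left(-327\right) \frac{4}{9} = - \frac{436}{3}$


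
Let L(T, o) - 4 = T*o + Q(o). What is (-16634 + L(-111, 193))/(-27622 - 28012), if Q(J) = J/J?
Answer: 19026/27817 ≈ 0.68397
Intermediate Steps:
Q(J) = 1
L(T, o) = 5 + T*o (L(T, o) = 4 + (T*o + 1) = 4 + (1 + T*o) = 5 + T*o)
(-16634 + L(-111, 193))/(-27622 - 28012) = (-16634 + (5 - 111*193))/(-27622 - 28012) = (-16634 + (5 - 21423))/(-55634) = (-16634 - 21418)*(-1/55634) = -38052*(-1/55634) = 19026/27817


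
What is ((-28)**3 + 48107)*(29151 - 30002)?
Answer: -22257905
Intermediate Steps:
((-28)**3 + 48107)*(29151 - 30002) = (-21952 + 48107)*(-851) = 26155*(-851) = -22257905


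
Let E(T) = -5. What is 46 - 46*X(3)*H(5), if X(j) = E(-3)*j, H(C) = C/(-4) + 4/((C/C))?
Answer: 3887/2 ≈ 1943.5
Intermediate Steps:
H(C) = 4 - C/4 (H(C) = C*(-¼) + 4/1 = -C/4 + 4*1 = -C/4 + 4 = 4 - C/4)
X(j) = -5*j
46 - 46*X(3)*H(5) = 46 - 46*(-5*3)*(4 - ¼*5) = 46 - (-690)*(4 - 5/4) = 46 - (-690)*11/4 = 46 - 46*(-165/4) = 46 + 3795/2 = 3887/2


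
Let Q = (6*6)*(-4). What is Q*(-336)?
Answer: 48384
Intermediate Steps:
Q = -144 (Q = 36*(-4) = -144)
Q*(-336) = -144*(-336) = 48384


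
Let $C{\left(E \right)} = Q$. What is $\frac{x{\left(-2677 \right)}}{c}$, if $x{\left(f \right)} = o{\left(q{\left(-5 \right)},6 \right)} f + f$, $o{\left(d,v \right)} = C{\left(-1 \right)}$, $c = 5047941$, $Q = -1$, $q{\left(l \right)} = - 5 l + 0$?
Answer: $0$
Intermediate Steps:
$q{\left(l \right)} = - 5 l$
$C{\left(E \right)} = -1$
$o{\left(d,v \right)} = -1$
$x{\left(f \right)} = 0$ ($x{\left(f \right)} = - f + f = 0$)
$\frac{x{\left(-2677 \right)}}{c} = \frac{0}{5047941} = 0 \cdot \frac{1}{5047941} = 0$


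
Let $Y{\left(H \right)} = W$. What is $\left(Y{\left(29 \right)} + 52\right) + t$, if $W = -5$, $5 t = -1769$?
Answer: $- \frac{1534}{5} \approx -306.8$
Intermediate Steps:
$t = - \frac{1769}{5}$ ($t = \frac{1}{5} \left(-1769\right) = - \frac{1769}{5} \approx -353.8$)
$Y{\left(H \right)} = -5$
$\left(Y{\left(29 \right)} + 52\right) + t = \left(-5 + 52\right) - \frac{1769}{5} = 47 - \frac{1769}{5} = - \frac{1534}{5}$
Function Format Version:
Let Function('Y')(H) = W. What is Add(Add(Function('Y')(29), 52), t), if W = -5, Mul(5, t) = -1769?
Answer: Rational(-1534, 5) ≈ -306.80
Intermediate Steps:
t = Rational(-1769, 5) (t = Mul(Rational(1, 5), -1769) = Rational(-1769, 5) ≈ -353.80)
Function('Y')(H) = -5
Add(Add(Function('Y')(29), 52), t) = Add(Add(-5, 52), Rational(-1769, 5)) = Add(47, Rational(-1769, 5)) = Rational(-1534, 5)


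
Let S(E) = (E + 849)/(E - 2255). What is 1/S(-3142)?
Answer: 5397/2293 ≈ 2.3537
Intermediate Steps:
S(E) = (849 + E)/(-2255 + E)
1/S(-3142) = 1/((849 - 3142)/(-2255 - 3142)) = 1/(-2293/(-5397)) = 1/(-1/5397*(-2293)) = 1/(2293/5397) = 5397/2293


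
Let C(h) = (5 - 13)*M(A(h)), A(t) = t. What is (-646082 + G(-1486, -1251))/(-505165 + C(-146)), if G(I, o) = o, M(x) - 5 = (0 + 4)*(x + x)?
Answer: 647333/495861 ≈ 1.3055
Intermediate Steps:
M(x) = 5 + 8*x (M(x) = 5 + (0 + 4)*(x + x) = 5 + 4*(2*x) = 5 + 8*x)
C(h) = -40 - 64*h (C(h) = (5 - 13)*(5 + 8*h) = -8*(5 + 8*h) = -40 - 64*h)
(-646082 + G(-1486, -1251))/(-505165 + C(-146)) = (-646082 - 1251)/(-505165 + (-40 - 64*(-146))) = -647333/(-505165 + (-40 + 9344)) = -647333/(-505165 + 9304) = -647333/(-495861) = -647333*(-1/495861) = 647333/495861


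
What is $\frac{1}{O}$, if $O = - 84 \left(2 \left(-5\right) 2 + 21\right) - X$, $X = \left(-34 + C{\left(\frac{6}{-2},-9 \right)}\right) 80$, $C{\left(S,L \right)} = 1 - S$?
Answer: $\frac{1}{2316} \approx 0.00043178$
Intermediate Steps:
$X = -2400$ ($X = \left(-34 - \left(-1 + \frac{6}{-2}\right)\right) 80 = \left(-34 - \left(-1 + 6 \left(- \frac{1}{2}\right)\right)\right) 80 = \left(-34 + \left(1 - -3\right)\right) 80 = \left(-34 + \left(1 + 3\right)\right) 80 = \left(-34 + 4\right) 80 = \left(-30\right) 80 = -2400$)
$O = 2316$ ($O = - 84 \left(2 \left(-5\right) 2 + 21\right) - -2400 = - 84 \left(\left(-10\right) 2 + 21\right) + 2400 = - 84 \left(-20 + 21\right) + 2400 = \left(-84\right) 1 + 2400 = -84 + 2400 = 2316$)
$\frac{1}{O} = \frac{1}{2316}$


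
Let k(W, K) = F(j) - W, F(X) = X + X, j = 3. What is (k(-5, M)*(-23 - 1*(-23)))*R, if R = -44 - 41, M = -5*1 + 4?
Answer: 0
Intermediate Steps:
F(X) = 2*X
M = -1 (M = -5 + 4 = -1)
k(W, K) = 6 - W (k(W, K) = 2*3 - W = 6 - W)
R = -85
(k(-5, M)*(-23 - 1*(-23)))*R = ((6 - 1*(-5))*(-23 - 1*(-23)))*(-85) = ((6 + 5)*(-23 + 23))*(-85) = (11*0)*(-85) = 0*(-85) = 0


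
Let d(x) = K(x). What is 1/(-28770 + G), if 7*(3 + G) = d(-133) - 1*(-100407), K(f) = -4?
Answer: -7/101008 ≈ -6.9301e-5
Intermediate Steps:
d(x) = -4
G = 100382/7 (G = -3 + (-4 - 1*(-100407))/7 = -3 + (-4 + 100407)/7 = -3 + (⅐)*100403 = -3 + 100403/7 = 100382/7 ≈ 14340.)
1/(-28770 + G) = 1/(-28770 + 100382/7) = 1/(-101008/7) = -7/101008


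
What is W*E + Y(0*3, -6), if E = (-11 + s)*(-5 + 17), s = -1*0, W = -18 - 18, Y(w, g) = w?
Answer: 4752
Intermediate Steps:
W = -36
s = 0
E = -132 (E = (-11 + 0)*(-5 + 17) = -11*12 = -132)
W*E + Y(0*3, -6) = -36*(-132) + 0*3 = 4752 + 0 = 4752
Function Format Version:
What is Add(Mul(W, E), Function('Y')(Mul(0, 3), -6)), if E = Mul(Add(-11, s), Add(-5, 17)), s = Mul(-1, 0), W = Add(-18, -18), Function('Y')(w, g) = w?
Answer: 4752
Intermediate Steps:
W = -36
s = 0
E = -132 (E = Mul(Add(-11, 0), Add(-5, 17)) = Mul(-11, 12) = -132)
Add(Mul(W, E), Function('Y')(Mul(0, 3), -6)) = Add(Mul(-36, -132), Mul(0, 3)) = Add(4752, 0) = 4752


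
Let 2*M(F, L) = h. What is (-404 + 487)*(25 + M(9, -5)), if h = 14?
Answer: 2656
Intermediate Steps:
M(F, L) = 7 (M(F, L) = (1/2)*14 = 7)
(-404 + 487)*(25 + M(9, -5)) = (-404 + 487)*(25 + 7) = 83*32 = 2656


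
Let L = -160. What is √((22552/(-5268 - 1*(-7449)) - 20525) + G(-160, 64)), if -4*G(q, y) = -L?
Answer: I*√97773604053/2181 ≈ 143.37*I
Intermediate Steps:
G(q, y) = -40 (G(q, y) = -(-1)*(-160)/4 = -¼*160 = -40)
√((22552/(-5268 - 1*(-7449)) - 20525) + G(-160, 64)) = √((22552/(-5268 - 1*(-7449)) - 20525) - 40) = √((22552/(-5268 + 7449) - 20525) - 40) = √((22552/2181 - 20525) - 40) = √(-44742473/2181 - 40) = √(-44829713/2181) = I*√97773604053/2181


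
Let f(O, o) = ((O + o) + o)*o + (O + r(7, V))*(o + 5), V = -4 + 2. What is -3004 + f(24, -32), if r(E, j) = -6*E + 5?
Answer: -1373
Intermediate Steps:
V = -2
r(E, j) = 5 - 6*E
f(O, o) = o*(O + 2*o) + (-37 + O)*(5 + o) (f(O, o) = ((O + o) + o)*o + (O + (5 - 6*7))*(o + 5) = (O + 2*o)*o + (O + (5 - 42))*(5 + o) = o*(O + 2*o) + (O - 37)*(5 + o) = o*(O + 2*o) + (-37 + O)*(5 + o))
-3004 + f(24, -32) = -3004 + (-185 - 37*(-32) + 2*(-32)**2 + 5*24 + 2*24*(-32)) = -3004 + (-185 + 1184 + 2*1024 + 120 - 1536) = -3004 + (-185 + 1184 + 2048 + 120 - 1536) = -3004 + 1631 = -1373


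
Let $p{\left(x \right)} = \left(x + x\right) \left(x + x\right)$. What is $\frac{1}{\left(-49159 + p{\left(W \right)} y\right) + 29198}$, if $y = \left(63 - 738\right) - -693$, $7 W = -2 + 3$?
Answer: $- \frac{49}{978017} \approx -5.0101 \cdot 10^{-5}$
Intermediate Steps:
$W = \frac{1}{7}$ ($W = \frac{-2 + 3}{7} = \frac{1}{7} \cdot 1 = \frac{1}{7} \approx 0.14286$)
$y = 18$ ($y = -675 + 693 = 18$)
$p{\left(x \right)} = 4 x^{2}$ ($p{\left(x \right)} = 2 x 2 x = 4 x^{2}$)
$\frac{1}{\left(-49159 + p{\left(W \right)} y\right) + 29198} = \frac{1}{\left(-49159 + \frac{4}{49} \cdot 18\right) + 29198} = \frac{1}{\left(-49159 + \frac{72}{49}\right) + 29198} = \frac{1}{- \frac{2408719}{49} + 29198} = \frac{1}{- \frac{978017}{49}} = - \frac{49}{978017}$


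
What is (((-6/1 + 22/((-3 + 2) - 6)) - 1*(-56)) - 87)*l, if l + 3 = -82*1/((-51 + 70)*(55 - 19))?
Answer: 299827/2394 ≈ 125.24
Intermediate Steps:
l = -1067/342 (l = -3 - 82*1/((-51 + 70)*(55 - 19)) = -3 - 82/(19*36) = -3 - 82/684 = -3 - 82*1/684 = -3 - 41/342 = -1067/342 ≈ -3.1199)
(((-6/1 + 22/((-3 + 2) - 6)) - 1*(-56)) - 87)*l = (((-6/1 + 22/((-3 + 2) - 6)) - 1*(-56)) - 87)*(-1067/342) = (((-6*1 + 22/(-1 - 6)) + 56) - 87)*(-1067/342) = (((-6 + 22/(-7)) + 56) - 87)*(-1067/342) = (((-6 + 22*(-1/7)) + 56) - 87)*(-1067/342) = (((-6 - 22/7) + 56) - 87)*(-1067/342) = ((-64/7 + 56) - 87)*(-1067/342) = (328/7 - 87)*(-1067/342) = -281/7*(-1067/342) = 299827/2394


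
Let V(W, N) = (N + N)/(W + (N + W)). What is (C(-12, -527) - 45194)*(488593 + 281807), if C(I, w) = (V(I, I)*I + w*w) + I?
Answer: 179129556000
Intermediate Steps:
V(W, N) = 2*N/(N + 2*W) (V(W, N) = (2*N)/(N + 2*W) = 2*N/(N + 2*W))
C(I, w) = w**2 + 5*I/3 (C(I, w) = ((2*I/(I + 2*I))*I + w*w) + I = ((2*I/((3*I)))*I + w**2) + I = ((2*I*(1/(3*I)))*I + w**2) + I = (2*I/3 + w**2) + I = (w**2 + 2*I/3) + I = w**2 + 5*I/3)
(C(-12, -527) - 45194)*(488593 + 281807) = (((-527)**2 + (5/3)*(-12)) - 45194)*(488593 + 281807) = ((277729 - 20) - 45194)*770400 = (277709 - 45194)*770400 = 232515*770400 = 179129556000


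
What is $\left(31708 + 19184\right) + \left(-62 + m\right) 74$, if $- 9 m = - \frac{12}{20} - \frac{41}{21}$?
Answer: $\frac{43777112}{945} \approx 46325.0$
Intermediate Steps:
$m = \frac{268}{945}$ ($m = - \frac{- \frac{12}{20} - \frac{41}{21}}{9} = - \frac{\left(-12\right) \frac{1}{20} - \frac{41}{21}}{9} = - \frac{- \frac{3}{5} - \frac{41}{21}}{9} = \left(- \frac{1}{9}\right) \left(- \frac{268}{105}\right) = \frac{268}{945} \approx 0.2836$)
$\left(31708 + 19184\right) + \left(-62 + m\right) 74 = \left(31708 + 19184\right) + \left(-62 + \frac{268}{945}\right) 74 = 50892 - \frac{4315828}{945} = \frac{43777112}{945}$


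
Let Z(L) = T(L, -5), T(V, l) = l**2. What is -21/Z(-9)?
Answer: -21/25 ≈ -0.84000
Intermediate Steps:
Z(L) = 25 (Z(L) = (-5)**2 = 25)
-21/Z(-9) = -21/25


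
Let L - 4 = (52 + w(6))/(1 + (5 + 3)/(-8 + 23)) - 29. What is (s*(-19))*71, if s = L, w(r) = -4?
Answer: -195605/23 ≈ -8504.6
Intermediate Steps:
L = 145/23 (L = 4 + ((52 - 4)/(1 + (5 + 3)/(-8 + 23)) - 29) = 4 + (48/(1 + 8/15) - 29) = 4 + (48/(23/15) - 29) = 4 + (48*(15/23) - 29) = 4 + (720/23 - 29) = 4 + 53/23 = 145/23 ≈ 6.3043)
s = 145/23 ≈ 6.3043
(s*(-19))*71 = ((145/23)*(-19))*71 = -2755/23*71 = -195605/23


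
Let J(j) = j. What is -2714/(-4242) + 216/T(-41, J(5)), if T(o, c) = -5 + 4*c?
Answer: 159497/10605 ≈ 15.040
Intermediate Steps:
-2714/(-4242) + 216/T(-41, J(5)) = -2714/(-4242) + 216/(-5 + 4*5) = -2714*(-1/4242) + 216/(-5 + 20) = 1357/2121 + 216/15 = 1357/2121 + 216*(1/15) = 1357/2121 + 72/5 = 159497/10605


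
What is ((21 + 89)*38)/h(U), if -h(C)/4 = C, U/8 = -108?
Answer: 1045/864 ≈ 1.2095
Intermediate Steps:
U = -864 (U = 8*(-108) = -864)
h(C) = -4*C
((21 + 89)*38)/h(U) = ((21 + 89)*38)/((-4*(-864))) = (110*38)/3456 = 4180*(1/3456) = 1045/864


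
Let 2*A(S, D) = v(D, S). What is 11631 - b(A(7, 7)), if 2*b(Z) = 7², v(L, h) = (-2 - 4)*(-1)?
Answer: 23213/2 ≈ 11607.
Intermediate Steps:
v(L, h) = 6 (v(L, h) = -6*(-1) = 6)
A(S, D) = 3 (A(S, D) = (½)*6 = 3)
b(Z) = 49/2 (b(Z) = (½)*7² = (½)*49 = 49/2)
11631 - b(A(7, 7)) = 11631 - 1*49/2 = 11631 - 49/2 = 23213/2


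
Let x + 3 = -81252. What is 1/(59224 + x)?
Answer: -1/22031 ≈ -4.5391e-5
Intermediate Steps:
x = -81255 (x = -3 - 81252 = -81255)
1/(59224 + x) = 1/(59224 - 81255) = 1/(-22031) = -1/22031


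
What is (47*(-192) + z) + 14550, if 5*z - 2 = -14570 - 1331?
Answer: 11731/5 ≈ 2346.2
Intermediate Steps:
z = -15899/5 (z = ⅖ + (-14570 - 1331)/5 = ⅖ + (⅕)*(-15901) = ⅖ - 15901/5 = -15899/5 ≈ -3179.8)
(47*(-192) + z) + 14550 = (47*(-192) - 15899/5) + 14550 = (-9024 - 15899/5) + 14550 = -61019/5 + 14550 = 11731/5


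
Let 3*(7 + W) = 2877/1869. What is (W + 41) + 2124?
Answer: 576323/267 ≈ 2158.5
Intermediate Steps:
W = -1732/267 (W = -7 + (2877/1869)/3 = -7 + (2877*(1/1869))/3 = -7 + (⅓)*(137/89) = -7 + 137/267 = -1732/267 ≈ -6.4869)
(W + 41) + 2124 = (-1732/267 + 41) + 2124 = 9215/267 + 2124 = 576323/267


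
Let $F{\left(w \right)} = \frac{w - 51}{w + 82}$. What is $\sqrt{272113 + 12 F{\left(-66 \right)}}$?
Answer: $\frac{\sqrt{1088101}}{2} \approx 521.56$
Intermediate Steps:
$F{\left(w \right)} = \frac{-51 + w}{82 + w}$
$\sqrt{272113 + 12 F{\left(-66 \right)}} = \sqrt{272113 + 12 \frac{-51 - 66}{82 - 66}} = \sqrt{272113 + 12 \cdot \frac{1}{16} \left(-117\right)} = \sqrt{272113 + 12 \left(- \frac{117}{16}\right)} = \sqrt{272113 - \frac{351}{4}} = \sqrt{\frac{1088101}{4}} = \frac{\sqrt{1088101}}{2}$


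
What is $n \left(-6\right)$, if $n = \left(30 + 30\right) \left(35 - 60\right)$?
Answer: $9000$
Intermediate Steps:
$n = -1500$ ($n = 60 \left(-25\right) = -1500$)
$n \left(-6\right) = \left(-1500\right) \left(-6\right) = 9000$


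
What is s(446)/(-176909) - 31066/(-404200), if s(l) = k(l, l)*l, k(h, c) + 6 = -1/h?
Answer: 3288949197/35753308900 ≈ 0.091990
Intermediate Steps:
k(h, c) = -6 - 1/h
s(l) = l*(-6 - 1/l) (s(l) = (-6 - 1/l)*l = l*(-6 - 1/l))
s(446)/(-176909) - 31066/(-404200) = (-1 - 6*446)/(-176909) - 31066/(-404200) = (-1 - 2676)*(-1/176909) - 31066*(-1/404200) = -2677*(-1/176909) + 15533/202100 = 2677/176909 + 15533/202100 = 3288949197/35753308900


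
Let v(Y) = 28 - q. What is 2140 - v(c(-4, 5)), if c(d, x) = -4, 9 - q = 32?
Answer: 2089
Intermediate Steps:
q = -23 (q = 9 - 1*32 = 9 - 32 = -23)
v(Y) = 51 (v(Y) = 28 - 1*(-23) = 28 + 23 = 51)
2140 - v(c(-4, 5)) = 2140 - 1*51 = 2140 - 51 = 2089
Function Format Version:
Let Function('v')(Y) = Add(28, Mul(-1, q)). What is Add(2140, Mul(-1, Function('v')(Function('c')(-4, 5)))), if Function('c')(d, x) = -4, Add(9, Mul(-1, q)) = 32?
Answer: 2089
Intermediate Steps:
q = -23 (q = Add(9, Mul(-1, 32)) = Add(9, -32) = -23)
Function('v')(Y) = 51 (Function('v')(Y) = Add(28, Mul(-1, -23)) = Add(28, 23) = 51)
Add(2140, Mul(-1, Function('v')(Function('c')(-4, 5)))) = Add(2140, Mul(-1, 51)) = Add(2140, -51) = 2089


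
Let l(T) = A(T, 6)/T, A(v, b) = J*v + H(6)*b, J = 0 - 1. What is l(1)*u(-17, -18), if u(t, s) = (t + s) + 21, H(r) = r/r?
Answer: -70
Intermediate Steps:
H(r) = 1
J = -1
A(v, b) = b - v (A(v, b) = -v + 1*b = -v + b = b - v)
u(t, s) = 21 + s + t (u(t, s) = (s + t) + 21 = 21 + s + t)
l(T) = (6 - T)/T
l(1)*u(-17, -18) = ((6 - 1*1)/1)*(21 - 18 - 17) = (1*(6 - 1))*(-14) = (1*5)*(-14) = 5*(-14) = -70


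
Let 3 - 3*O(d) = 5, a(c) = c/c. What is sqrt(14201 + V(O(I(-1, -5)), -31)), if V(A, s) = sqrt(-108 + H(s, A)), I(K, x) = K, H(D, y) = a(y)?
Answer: sqrt(14201 + I*sqrt(107)) ≈ 119.17 + 0.0434*I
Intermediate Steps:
a(c) = 1
H(D, y) = 1
O(d) = -2/3 (O(d) = 1 - 1/3*5 = 1 - 5/3 = -2/3)
V(A, s) = I*sqrt(107) (V(A, s) = sqrt(-108 + 1) = sqrt(-107) = I*sqrt(107))
sqrt(14201 + V(O(I(-1, -5)), -31)) = sqrt(14201 + I*sqrt(107))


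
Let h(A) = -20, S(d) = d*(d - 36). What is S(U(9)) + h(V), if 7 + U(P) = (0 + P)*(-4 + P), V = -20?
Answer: 56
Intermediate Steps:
U(P) = -7 + P*(-4 + P) (U(P) = -7 + (0 + P)*(-4 + P) = -7 + P*(-4 + P))
S(d) = d*(-36 + d)
S(U(9)) + h(V) = (-7 + 9² - 4*9)*(-36 + (-7 + 9² - 4*9)) - 20 = (-7 + 81 - 36)*(-36 + (-7 + 81 - 36)) - 20 = 38*(-36 + 38) - 20 = 38*2 - 20 = 76 - 20 = 56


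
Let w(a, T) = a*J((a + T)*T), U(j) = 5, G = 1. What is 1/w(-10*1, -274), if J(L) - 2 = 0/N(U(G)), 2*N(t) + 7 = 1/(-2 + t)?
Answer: -1/20 ≈ -0.050000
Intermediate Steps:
N(t) = -7/2 + 1/(2*(-2 + t))
J(L) = 2 (J(L) = 2 + 0/(((15 - 7*5)/(2*(-2 + 5)))) = 2 + 0/(((1/2)*(15 - 35)/3)) = 2 + 0/(((1/2)*(1/3)*(-20))) = 2 + 0/(-10/3) = 2 + 0*(-3/10) = 2 + 0 = 2)
w(a, T) = 2*a (w(a, T) = a*2 = 2*a)
1/w(-10*1, -274) = 1/(2*(-10*1)) = 1/(2*(-10)) = 1/(-20) = -1/20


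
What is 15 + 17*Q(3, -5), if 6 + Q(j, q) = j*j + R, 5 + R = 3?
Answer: 32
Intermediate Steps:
R = -2 (R = -5 + 3 = -2)
Q(j, q) = -8 + j² (Q(j, q) = -6 + (j*j - 2) = -6 + (j² - 2) = -6 + (-2 + j²) = -8 + j²)
15 + 17*Q(3, -5) = 15 + 17*(-8 + 3²) = 15 + 17*(-8 + 9) = 15 + 17*1 = 15 + 17 = 32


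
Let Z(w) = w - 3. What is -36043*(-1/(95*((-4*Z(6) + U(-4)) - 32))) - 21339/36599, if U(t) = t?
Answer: -74549663/8783760 ≈ -8.4872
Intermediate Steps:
Z(w) = -3 + w
-36043*(-1/(95*((-4*Z(6) + U(-4)) - 32))) - 21339/36599 = -36043*(-1/(95*((-4*(-3 + 6) - 4) - 32))) - 21339/36599 = -36043*(-1/(95*((-4*3 - 4) - 32))) - 21339*1/36599 = -36043*(-1/(95*((-12 - 4) - 32))) - 21339/36599 = -36043*(-1/(95*(-16 - 32))) - 21339/36599 = -36043/((-95*(-48))) - 21339/36599 = -36043/4560 - 21339/36599 = -36043*1/4560 - 21339/36599 = -1897/240 - 21339/36599 = -74549663/8783760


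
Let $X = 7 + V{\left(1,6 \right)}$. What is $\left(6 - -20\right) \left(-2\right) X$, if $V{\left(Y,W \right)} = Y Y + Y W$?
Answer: $-728$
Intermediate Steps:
$V{\left(Y,W \right)} = Y^{2} + W Y$
$X = 14$ ($X = 7 + 1 \left(6 + 1\right) = 7 + 1 \cdot 7 = 7 + 7 = 14$)
$\left(6 - -20\right) \left(-2\right) X = \left(6 - -20\right) \left(-2\right) 14 = \left(6 + 20\right) \left(-2\right) 14 = 26 \left(-2\right) 14 = \left(-52\right) 14 = -728$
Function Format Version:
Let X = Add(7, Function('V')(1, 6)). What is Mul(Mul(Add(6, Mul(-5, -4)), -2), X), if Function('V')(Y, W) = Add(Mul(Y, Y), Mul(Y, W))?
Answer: -728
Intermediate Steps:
Function('V')(Y, W) = Add(Pow(Y, 2), Mul(W, Y))
X = 14 (X = Add(7, Mul(1, Add(6, 1))) = Add(7, Mul(1, 7)) = Add(7, 7) = 14)
Mul(Mul(Add(6, Mul(-5, -4)), -2), X) = Mul(Mul(Add(6, Mul(-5, -4)), -2), 14) = Mul(Mul(Add(6, 20), -2), 14) = Mul(Mul(26, -2), 14) = Mul(-52, 14) = -728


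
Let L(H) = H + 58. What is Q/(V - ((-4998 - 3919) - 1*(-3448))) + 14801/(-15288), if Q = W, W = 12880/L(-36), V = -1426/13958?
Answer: -2763481628669/3209270856792 ≈ -0.86109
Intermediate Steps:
L(H) = 58 + H
V = -713/6979 (V = -1426*1/13958 = -713/6979 ≈ -0.10216)
W = 6440/11 (W = 12880/(58 - 36) = 12880/22 = 12880*(1/22) = 6440/11 ≈ 585.45)
Q = 6440/11 ≈ 585.45
Q/(V - ((-4998 - 3919) - 1*(-3448))) + 14801/(-15288) = 6440/(11*(-713/6979 - ((-4998 - 3919) - 1*(-3448)))) + 14801/(-15288) = 6440/(11*(-713/6979 - (-8917 + 3448))) + 14801*(-1/15288) = 6440/(11*(-713/6979 - 1*(-5469))) - 14801/15288 = 6440/(11*(-713/6979 + 5469)) - 14801/15288 = 6440/(11*(38167438/6979)) - 14801/15288 = (6440/11)*(6979/38167438) - 14801/15288 = 22472380/209920909 - 14801/15288 = -2763481628669/3209270856792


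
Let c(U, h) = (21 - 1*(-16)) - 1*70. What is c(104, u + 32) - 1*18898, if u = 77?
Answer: -18931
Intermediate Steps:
c(U, h) = -33 (c(U, h) = (21 + 16) - 70 = 37 - 70 = -33)
c(104, u + 32) - 1*18898 = -33 - 1*18898 = -33 - 18898 = -18931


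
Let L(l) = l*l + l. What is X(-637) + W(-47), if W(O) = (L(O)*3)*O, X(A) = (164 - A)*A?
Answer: -815079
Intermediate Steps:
X(A) = A*(164 - A)
L(l) = l + l**2 (L(l) = l**2 + l = l + l**2)
W(O) = 3*O**2*(1 + O) (W(O) = ((O*(1 + O))*3)*O = (3*O*(1 + O))*O = 3*O**2*(1 + O))
X(-637) + W(-47) = -637*(164 - 1*(-637)) + 3*(-47)**2*(1 - 47) = -637*(164 + 637) + 3*2209*(-46) = -637*801 - 304842 = -510237 - 304842 = -815079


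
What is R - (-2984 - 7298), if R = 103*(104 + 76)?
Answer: 28822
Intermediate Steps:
R = 18540 (R = 103*180 = 18540)
R - (-2984 - 7298) = 18540 - (-2984 - 7298) = 18540 - 1*(-10282) = 18540 + 10282 = 28822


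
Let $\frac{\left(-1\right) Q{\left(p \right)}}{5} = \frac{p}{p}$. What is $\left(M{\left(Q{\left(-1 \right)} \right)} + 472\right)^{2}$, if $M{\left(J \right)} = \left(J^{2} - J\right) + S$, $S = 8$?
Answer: $260100$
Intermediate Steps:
$Q{\left(p \right)} = -5$ ($Q{\left(p \right)} = - 5 \frac{p}{p} = \left(-5\right) 1 = -5$)
$M{\left(J \right)} = 8 + J^{2} - J$ ($M{\left(J \right)} = \left(J^{2} - J\right) + 8 = 8 + J^{2} - J$)
$\left(M{\left(Q{\left(-1 \right)} \right)} + 472\right)^{2} = \left(\left(8 + \left(-5\right)^{2} - -5\right) + 472\right)^{2} = \left(\left(8 + 25 + 5\right) + 472\right)^{2} = \left(38 + 472\right)^{2} = 510^{2} = 260100$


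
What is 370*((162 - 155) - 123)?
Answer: -42920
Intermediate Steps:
370*((162 - 155) - 123) = 370*(7 - 123) = 370*(-116) = -42920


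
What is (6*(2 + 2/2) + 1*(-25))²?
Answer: 49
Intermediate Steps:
(6*(2 + 2/2) + 1*(-25))² = (6*(2 + 2*(½)) - 25)² = (6*(2 + 1) - 25)² = (6*3 - 25)² = (18 - 25)² = (-7)² = 49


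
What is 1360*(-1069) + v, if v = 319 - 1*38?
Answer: -1453559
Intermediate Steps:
v = 281 (v = 319 - 38 = 281)
1360*(-1069) + v = 1360*(-1069) + 281 = -1453840 + 281 = -1453559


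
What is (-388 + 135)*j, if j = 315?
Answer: -79695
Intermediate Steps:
(-388 + 135)*j = (-388 + 135)*315 = -253*315 = -79695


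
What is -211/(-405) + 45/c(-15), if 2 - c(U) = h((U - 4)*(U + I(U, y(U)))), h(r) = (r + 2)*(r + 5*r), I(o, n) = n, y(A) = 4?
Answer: 55810687/107159760 ≈ 0.52082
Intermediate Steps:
h(r) = 6*r*(2 + r) (h(r) = (2 + r)*(6*r) = 6*r*(2 + r))
c(U) = 2 - 6*(-4 + U)*(2 + (-4 + U)*(4 + U))*(4 + U) (c(U) = 2 - 6*(U - 4)*(U + 4)*(2 + (U - 4)*(U + 4)) = 2 - 6*(-4 + U)*(4 + U)*(2 + (-4 + U)*(4 + U)) = 2 - 6*(-4 + U)*(2 + (-4 + U)*(4 + U))*(4 + U))
-211/(-405) + 45/c(-15) = -211/(-405) + 45/(-1342 - 6*(-15)**4 + 180*(-15)**2) = -211*(-1/405) + 45/(-1342 - 6*50625 + 180*225) = 211/405 + 45/(-1342 - 303750 + 40500) = 211/405 + 45/(-264592) = 211/405 + 45*(-1/264592) = 211/405 - 45/264592 = 55810687/107159760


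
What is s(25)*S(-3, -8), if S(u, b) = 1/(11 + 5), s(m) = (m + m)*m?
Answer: 625/8 ≈ 78.125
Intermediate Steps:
s(m) = 2*m² (s(m) = (2*m)*m = 2*m²)
S(u, b) = 1/16
s(25)*S(-3, -8) = (2*25²)*(1/16) = (2*625)*(1/16) = 1250*(1/16) = 625/8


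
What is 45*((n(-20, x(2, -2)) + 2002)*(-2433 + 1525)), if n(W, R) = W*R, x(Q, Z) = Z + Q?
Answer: -81801720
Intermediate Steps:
x(Q, Z) = Q + Z
n(W, R) = R*W
45*((n(-20, x(2, -2)) + 2002)*(-2433 + 1525)) = 45*(((2 - 2)*(-20) + 2002)*(-2433 + 1525)) = 45*((0*(-20) + 2002)*(-908)) = 45*((0 + 2002)*(-908)) = 45*(2002*(-908)) = 45*(-1817816) = -81801720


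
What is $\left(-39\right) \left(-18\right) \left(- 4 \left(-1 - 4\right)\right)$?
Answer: $14040$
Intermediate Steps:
$\left(-39\right) \left(-18\right) \left(- 4 \left(-1 - 4\right)\right) = 702 \left(\left(-4\right) \left(-5\right)\right) = 702 \cdot 20 = 14040$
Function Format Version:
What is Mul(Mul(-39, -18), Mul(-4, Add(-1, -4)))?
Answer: 14040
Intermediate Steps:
Mul(Mul(-39, -18), Mul(-4, Add(-1, -4))) = Mul(702, Mul(-4, -5)) = Mul(702, 20) = 14040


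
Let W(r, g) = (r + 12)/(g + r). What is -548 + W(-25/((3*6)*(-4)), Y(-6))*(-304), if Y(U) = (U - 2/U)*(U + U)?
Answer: -22308/37 ≈ -602.92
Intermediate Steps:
Y(U) = 2*U*(U - 2/U) (Y(U) = (U - 2/U)*(2*U) = 2*U*(U - 2/U))
W(r, g) = (12 + r)/(g + r)
-548 + W(-25/((3*6)*(-4)), Y(-6))*(-304) = -548 + ((12 - 25/((3*6)*(-4)))/((-4 + 2*(-6)²) - 25/((3*6)*(-4))))*(-304) = -548 + ((12 - 25/(18*(-4)))/((-4 + 2*36) - 25/(18*(-4))))*(-304) = -548 + ((12 - 25/(-72))/((-4 + 72) - 25/(-72)))*(-304) = -548 + ((12 - 25*(-1/72))/(68 - 25*(-1/72)))*(-304) = -548 + ((12 + 25/72)/(68 + 25/72))*(-304) = -548 + ((889/72)/(4921/72))*(-304) = -548 + ((72/4921)*(889/72))*(-304) = -548 + (127/703)*(-304) = -548 - 2032/37 = -22308/37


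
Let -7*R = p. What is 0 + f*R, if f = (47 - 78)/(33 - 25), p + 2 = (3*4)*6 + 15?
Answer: 2635/56 ≈ 47.054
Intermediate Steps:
p = 85 (p = -2 + ((3*4)*6 + 15) = -2 + (12*6 + 15) = -2 + (72 + 15) = -2 + 87 = 85)
R = -85/7 (R = -⅐*85 = -85/7 ≈ -12.143)
f = -31/8 ≈ -3.8750
0 + f*R = 0 - 31/8*(-85/7) = 0 + 2635/56 = 2635/56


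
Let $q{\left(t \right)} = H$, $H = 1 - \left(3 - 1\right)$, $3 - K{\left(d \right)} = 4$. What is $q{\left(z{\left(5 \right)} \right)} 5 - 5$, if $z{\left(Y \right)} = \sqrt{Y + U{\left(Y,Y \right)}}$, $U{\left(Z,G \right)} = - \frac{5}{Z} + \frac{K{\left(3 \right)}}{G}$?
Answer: $-10$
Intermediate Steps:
$K{\left(d \right)} = -1$ ($K{\left(d \right)} = 3 - 4 = -1$)
$U{\left(Z,G \right)} = - \frac{1}{G} - \frac{5}{Z}$ ($U{\left(Z,G \right)} = - \frac{5}{Z} - \frac{1}{G} = - \frac{1}{G} - \frac{5}{Z}$)
$z{\left(Y \right)} = \sqrt{Y - \frac{6}{Y}}$
$H = -1$ ($H = 1 - \left(3 - 1\right) = 1 - 2 = -1$)
$q{\left(t \right)} = -1$
$q{\left(z{\left(5 \right)} \right)} 5 - 5 = \left(-1\right) 5 - 5 = -5 - 5 = -10$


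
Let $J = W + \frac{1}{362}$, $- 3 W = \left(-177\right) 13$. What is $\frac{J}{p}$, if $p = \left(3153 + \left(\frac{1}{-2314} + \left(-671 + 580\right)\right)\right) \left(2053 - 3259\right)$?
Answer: $- \frac{321246835}{1546658249562} \approx -0.0002077$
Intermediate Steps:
$W = 767$ ($W = - \frac{\left(-177\right) 13}{3} = \left(- \frac{1}{3}\right) \left(-2301\right) = 767$)
$J = \frac{277655}{362}$ ($J = 767 + \frac{1}{362} = \frac{277655}{362} \approx 767.0$)
$p = - \frac{4272536601}{1157}$ ($p = \left(3153 - \frac{210575}{2314}\right) \left(-1206\right) = \frac{7085467}{2314} \left(-1206\right) = - \frac{4272536601}{1157} \approx -3.6928 \cdot 10^{6}$)
$\frac{J}{p} = \frac{277655}{362 \left(- \frac{4272536601}{1157}\right)} = \frac{277655}{362} \left(- \frac{1157}{4272536601}\right) = - \frac{321246835}{1546658249562}$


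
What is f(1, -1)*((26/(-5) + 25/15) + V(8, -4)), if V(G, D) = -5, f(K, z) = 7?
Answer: -896/15 ≈ -59.733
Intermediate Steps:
f(1, -1)*((26/(-5) + 25/15) + V(8, -4)) = 7*((26/(-5) + 25/15) - 5) = 7*((26*(-⅕) + 25*(1/15)) - 5) = 7*((-26/5 + 5/3) - 5) = 7*(-53/15 - 5) = 7*(-128/15) = -896/15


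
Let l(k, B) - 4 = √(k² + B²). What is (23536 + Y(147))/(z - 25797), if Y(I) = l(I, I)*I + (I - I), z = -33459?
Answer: -6031/14814 - 2401*√2/6584 ≈ -0.92284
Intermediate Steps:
l(k, B) = 4 + √(B² + k²) (l(k, B) = 4 + √(k² + B²) = 4 + √(B² + k²))
Y(I) = I*(4 + √2*√(I²)) (Y(I) = (4 + √(I² + I²))*I + (I - I) = (4 + √(2*I²))*I + 0 = (4 + √2*√(I²))*I + 0 = I*(4 + √2*√(I²)) + 0 = I*(4 + √2*√(I²)))
(23536 + Y(147))/(z - 25797) = (23536 + 147*(4 + √2*√(147²)))/(-33459 - 25797) = (23536 + 147*(4 + √2*√21609))/(-59256) = (23536 + 147*(4 + √2*147))*(-1/59256) = (23536 + 147*(4 + 147*√2))*(-1/59256) = (23536 + (588 + 21609*√2))*(-1/59256) = (24124 + 21609*√2)*(-1/59256) = -6031/14814 - 2401*√2/6584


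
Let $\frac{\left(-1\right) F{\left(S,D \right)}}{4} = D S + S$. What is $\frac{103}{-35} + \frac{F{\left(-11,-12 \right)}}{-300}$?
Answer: $- \frac{698}{525} \approx -1.3295$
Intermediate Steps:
$F{\left(S,D \right)} = - 4 S - 4 D S$ ($F{\left(S,D \right)} = - 4 \left(D S + S\right) = - 4 \left(S + D S\right) = - 4 S - 4 D S$)
$\frac{103}{-35} + \frac{F{\left(-11,-12 \right)}}{-300} = \frac{103}{-35} + \frac{\left(-4\right) \left(-11\right) \left(1 - 12\right)}{-300} = 103 \left(- \frac{1}{35}\right) + \left(-4\right) \left(-11\right) \left(-11\right) \left(- \frac{1}{300}\right) = - \frac{103}{35} - - \frac{121}{75} = - \frac{103}{35} + \frac{121}{75} = - \frac{698}{525}$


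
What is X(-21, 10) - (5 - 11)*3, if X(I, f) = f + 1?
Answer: 29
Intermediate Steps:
X(I, f) = 1 + f
X(-21, 10) - (5 - 11)*3 = (1 + 10) - (5 - 11)*3 = 11 - (-6)*3 = 11 - 1*(-18) = 11 + 18 = 29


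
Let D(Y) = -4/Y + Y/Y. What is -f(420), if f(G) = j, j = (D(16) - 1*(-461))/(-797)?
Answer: 1847/3188 ≈ 0.57936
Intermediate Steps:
D(Y) = 1 - 4/Y (D(Y) = -4/Y + 1 = 1 - 4/Y)
j = -1847/3188 (j = ((-4 + 16)/16 - 1*(-461))/(-797) = ((1/16)*12 + 461)*(-1/797) = (3/4 + 461)*(-1/797) = (1847/4)*(-1/797) = -1847/3188 ≈ -0.57936)
f(G) = -1847/3188
-f(420) = -1*(-1847/3188) = 1847/3188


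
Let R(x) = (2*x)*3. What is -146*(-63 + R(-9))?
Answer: 17082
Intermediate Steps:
R(x) = 6*x
-146*(-63 + R(-9)) = -146*(-63 + 6*(-9)) = -146*(-63 - 54) = -146*(-117) = 17082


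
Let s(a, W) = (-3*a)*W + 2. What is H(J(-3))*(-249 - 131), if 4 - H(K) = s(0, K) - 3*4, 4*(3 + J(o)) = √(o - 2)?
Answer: -5320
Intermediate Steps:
s(a, W) = 2 - 3*W*a (s(a, W) = -3*W*a + 2 = 2 - 3*W*a)
J(o) = -3 + √(-2 + o)/4 (J(o) = -3 + √(o - 2)/4 = -3 + √(-2 + o)/4)
H(K) = 14 (H(K) = 4 - ((2 - 3*K*0) - 3*4) = 4 - ((2 + 0) - 12) = 4 - (2 - 12) = 4 - 1*(-10) = 4 + 10 = 14)
H(J(-3))*(-249 - 131) = 14*(-249 - 131) = 14*(-380) = -5320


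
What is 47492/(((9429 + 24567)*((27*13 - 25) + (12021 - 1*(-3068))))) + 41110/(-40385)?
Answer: -1077085464649/1058184610545 ≈ -1.0179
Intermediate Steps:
47492/(((9429 + 24567)*((27*13 - 25) + (12021 - 1*(-3068))))) + 41110/(-40385) = 47492/((33996*((351 - 25) + (12021 + 3068)))) + 41110*(-1/40385) = 47492/((33996*(326 + 15089))) - 8222/8077 = 47492/((33996*15415)) - 8222/8077 = 47492/524048340 - 8222/8077 = 47492*(1/524048340) - 8222/8077 = 11873/131012085 - 8222/8077 = -1077085464649/1058184610545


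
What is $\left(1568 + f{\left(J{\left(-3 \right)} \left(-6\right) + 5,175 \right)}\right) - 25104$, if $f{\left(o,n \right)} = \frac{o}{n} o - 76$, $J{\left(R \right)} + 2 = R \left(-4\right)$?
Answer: $- \frac{165163}{7} \approx -23595.0$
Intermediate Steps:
$J{\left(R \right)} = -2 - 4 R$ ($J{\left(R \right)} = -2 + R \left(-4\right) = -2 - 4 R$)
$f{\left(o,n \right)} = -76 + \frac{o^{2}}{n}$ ($f{\left(o,n \right)} = \frac{o^{2}}{n} - 76 = -76 + \frac{o^{2}}{n}$)
$\left(1568 + f{\left(J{\left(-3 \right)} \left(-6\right) + 5,175 \right)}\right) - 25104 = \left(1568 - \left(76 - \frac{\left(\left(-2 - -12\right) \left(-6\right) + 5\right)^{2}}{175}\right)\right) - 25104 = \left(1568 - \left(76 - \frac{\left(\left(-2 + 12\right) \left(-6\right) + 5\right)^{2}}{175}\right)\right) - 25104 = \left(1568 - \left(76 - \frac{\left(10 \left(-6\right) + 5\right)^{2}}{175}\right)\right) - 25104 = \left(1568 - \left(76 - \frac{\left(-60 + 5\right)^{2}}{175}\right)\right) - 25104 = \left(1568 - \left(76 - \frac{\left(-55\right)^{2}}{175}\right)\right) - 25104 = \left(1568 + \left(-76 + \frac{1}{175} \cdot 3025\right)\right) - 25104 = \left(1568 + \left(-76 + \frac{121}{7}\right)\right) - 25104 = \left(1568 - \frac{411}{7}\right) - 25104 = \frac{10565}{7} - 25104 = - \frac{165163}{7}$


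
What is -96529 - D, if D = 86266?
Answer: -182795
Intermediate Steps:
-96529 - D = -96529 - 1*86266 = -96529 - 86266 = -182795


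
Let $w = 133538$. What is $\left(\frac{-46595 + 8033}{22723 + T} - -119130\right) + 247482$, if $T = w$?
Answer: $\frac{19095706390}{52087} \approx 3.6661 \cdot 10^{5}$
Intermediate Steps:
$T = 133538$
$\left(\frac{-46595 + 8033}{22723 + T} - -119130\right) + 247482 = \left(\frac{-46595 + 8033}{22723 + 133538} - -119130\right) + 247482 = \left(- \frac{38562}{156261} + 119130\right) + 247482 = \left(\left(-38562\right) \frac{1}{156261} + 119130\right) + 247482 = \left(- \frac{12854}{52087} + 119130\right) + 247482 = \frac{6205111456}{52087} + 247482 = \frac{19095706390}{52087}$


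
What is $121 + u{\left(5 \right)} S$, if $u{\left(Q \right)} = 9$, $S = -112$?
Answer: $-887$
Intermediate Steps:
$121 + u{\left(5 \right)} S = 121 + 9 \left(-112\right) = 121 - 1008 = -887$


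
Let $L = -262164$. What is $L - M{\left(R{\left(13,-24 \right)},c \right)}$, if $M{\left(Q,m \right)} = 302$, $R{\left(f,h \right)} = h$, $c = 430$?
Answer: $-262466$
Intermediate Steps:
$L - M{\left(R{\left(13,-24 \right)},c \right)} = -262164 - 302 = -262466$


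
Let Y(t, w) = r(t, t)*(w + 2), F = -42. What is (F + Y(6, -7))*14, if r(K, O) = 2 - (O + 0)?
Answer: -308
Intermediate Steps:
r(K, O) = 2 - O
Y(t, w) = (2 + w)*(2 - t) (Y(t, w) = (2 - t)*(w + 2) = (2 - t)*(2 + w) = (2 + w)*(2 - t))
(F + Y(6, -7))*14 = (-42 - (-2 + 6)*(2 - 7))*14 = (-42 - 1*4*(-5))*14 = (-42 + 20)*14 = -22*14 = -308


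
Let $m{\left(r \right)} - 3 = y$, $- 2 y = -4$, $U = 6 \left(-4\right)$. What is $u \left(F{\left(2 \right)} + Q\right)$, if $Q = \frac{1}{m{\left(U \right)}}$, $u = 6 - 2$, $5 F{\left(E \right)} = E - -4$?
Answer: $\frac{28}{5} \approx 5.6$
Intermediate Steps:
$U = -24$
$F{\left(E \right)} = \frac{4}{5} + \frac{E}{5}$ ($F{\left(E \right)} = \frac{E - -4}{5} = \frac{E + 4}{5} = \frac{4 + E}{5} = \frac{4}{5} + \frac{E}{5}$)
$y = 2$ ($y = \left(- \frac{1}{2}\right) \left(-4\right) = 2$)
$m{\left(r \right)} = 5$ ($m{\left(r \right)} = 3 + 2 = 5$)
$u = 4$
$Q = \frac{1}{5} \approx 0.2$
$u \left(F{\left(2 \right)} + Q\right) = 4 \left(\left(\frac{4}{5} + \frac{1}{5} \cdot 2\right) + \frac{1}{5}\right) = 4 \left(\left(\frac{4}{5} + \frac{2}{5}\right) + \frac{1}{5}\right) = 4 \left(\frac{6}{5} + \frac{1}{5}\right) = 4 \cdot \frac{7}{5} = \frac{28}{5}$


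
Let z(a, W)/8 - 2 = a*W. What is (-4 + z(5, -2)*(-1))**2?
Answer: 3600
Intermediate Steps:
z(a, W) = 16 + 8*W*a (z(a, W) = 16 + 8*(a*W) = 16 + 8*(W*a) = 16 + 8*W*a)
(-4 + z(5, -2)*(-1))**2 = (-4 + (16 + 8*(-2)*5)*(-1))**2 = (-4 + (16 - 80)*(-1))**2 = (-4 - 64*(-1))**2 = (-4 + 64)**2 = 60**2 = 3600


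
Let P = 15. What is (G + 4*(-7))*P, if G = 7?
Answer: -315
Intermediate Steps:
(G + 4*(-7))*P = (7 + 4*(-7))*15 = (7 - 28)*15 = -21*15 = -315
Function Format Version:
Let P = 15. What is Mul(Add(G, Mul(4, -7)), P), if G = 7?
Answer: -315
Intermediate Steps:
Mul(Add(G, Mul(4, -7)), P) = Mul(Add(7, Mul(4, -7)), 15) = Mul(Add(7, -28), 15) = Mul(-21, 15) = -315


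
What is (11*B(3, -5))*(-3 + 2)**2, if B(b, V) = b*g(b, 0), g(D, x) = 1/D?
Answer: 11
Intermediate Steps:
B(b, V) = 1 (B(b, V) = b/b = 1)
(11*B(3, -5))*(-3 + 2)**2 = (11*1)*(-3 + 2)**2 = 11*(-1)**2 = 11*1 = 11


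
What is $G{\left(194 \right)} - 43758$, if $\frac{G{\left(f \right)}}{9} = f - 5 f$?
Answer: $-50742$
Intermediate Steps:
$G{\left(f \right)} = - 36 f$ ($G{\left(f \right)} = 9 \left(f - 5 f\right) = 9 \left(- 4 f\right) = - 36 f$)
$G{\left(194 \right)} - 43758 = \left(-36\right) 194 - 43758 = -6984 - 43758 = -50742$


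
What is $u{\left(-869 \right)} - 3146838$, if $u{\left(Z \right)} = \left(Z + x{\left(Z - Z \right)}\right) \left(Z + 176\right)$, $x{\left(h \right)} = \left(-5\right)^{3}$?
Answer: $-2457996$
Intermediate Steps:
$x{\left(h \right)} = -125$
$u{\left(Z \right)} = \left(-125 + Z\right) \left(176 + Z\right)$ ($u{\left(Z \right)} = \left(Z - 125\right) \left(Z + 176\right) = \left(-125 + Z\right) \left(176 + Z\right)$)
$u{\left(-869 \right)} - 3146838 = \left(-22000 + \left(-869\right)^{2} + 51 \left(-869\right)\right) - 3146838 = \left(-22000 + 755161 - 44319\right) - 3146838 = 688842 - 3146838 = -2457996$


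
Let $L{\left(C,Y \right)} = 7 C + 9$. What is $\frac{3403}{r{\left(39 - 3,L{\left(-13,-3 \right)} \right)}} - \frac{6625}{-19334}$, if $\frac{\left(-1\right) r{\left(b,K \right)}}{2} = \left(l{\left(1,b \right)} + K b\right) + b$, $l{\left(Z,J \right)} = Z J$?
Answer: $\frac{51976801}{55681920} \approx 0.93346$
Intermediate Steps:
$l{\left(Z,J \right)} = J Z$
$L{\left(C,Y \right)} = 9 + 7 C$
$r{\left(b,K \right)} = - 4 b - 2 K b$ ($r{\left(b,K \right)} = - 2 \left(\left(b 1 + K b\right) + b\right) = - 2 \left(\left(b + K b\right) + b\right) = - 2 \left(2 b + K b\right) = - 4 b - 2 K b$)
$\frac{3403}{r{\left(39 - 3,L{\left(-13,-3 \right)} \right)}} - \frac{6625}{-19334} = \frac{3403}{2 \left(39 - 3\right) \left(-2 - \left(9 + 7 \left(-13\right)\right)\right)} - \frac{6625}{-19334} = \frac{3403}{2 \cdot 36 \left(-2 - \left(9 - 91\right)\right)} - - \frac{6625}{19334} = \frac{3403}{2 \cdot 36 \left(-2 - -82\right)} + \frac{6625}{19334} = \frac{3403}{2 \cdot 36 \left(-2 + 82\right)} + \frac{6625}{19334} = \frac{3403}{2 \cdot 36 \cdot 80} + \frac{6625}{19334} = \frac{3403}{5760} + \frac{6625}{19334} = \frac{51976801}{55681920}$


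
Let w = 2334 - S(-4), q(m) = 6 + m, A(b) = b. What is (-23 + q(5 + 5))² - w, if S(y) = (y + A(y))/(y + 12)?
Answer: -2286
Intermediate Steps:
S(y) = 2*y/(12 + y) (S(y) = (y + y)/(y + 12) = (2*y)/(12 + y) = 2*y/(12 + y))
w = 2335 (w = 2334 - 2*(-4)/(12 - 4) = 2334 - 2*(-4)/8 = 2334 - 1*(-1) = 2334 + 1 = 2335)
(-23 + q(5 + 5))² - w = (-23 + (6 + (5 + 5)))² - 1*2335 = (-23 + (6 + 10))² - 2335 = (-23 + 16)² - 2335 = (-7)² - 2335 = 49 - 2335 = -2286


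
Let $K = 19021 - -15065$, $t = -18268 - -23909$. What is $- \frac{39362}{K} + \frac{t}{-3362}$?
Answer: $- \frac{162307085}{57298566} \approx -2.8327$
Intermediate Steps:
$t = 5641$ ($t = -18268 + 23909 = 5641$)
$K = 34086$ ($K = 19021 + 15065 = 34086$)
$- \frac{39362}{K} + \frac{t}{-3362} = - \frac{39362}{34086} + \frac{5641}{-3362} = \left(-39362\right) \frac{1}{34086} + 5641 \left(- \frac{1}{3362}\right) = - \frac{19681}{17043} - \frac{5641}{3362} = - \frac{162307085}{57298566}$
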